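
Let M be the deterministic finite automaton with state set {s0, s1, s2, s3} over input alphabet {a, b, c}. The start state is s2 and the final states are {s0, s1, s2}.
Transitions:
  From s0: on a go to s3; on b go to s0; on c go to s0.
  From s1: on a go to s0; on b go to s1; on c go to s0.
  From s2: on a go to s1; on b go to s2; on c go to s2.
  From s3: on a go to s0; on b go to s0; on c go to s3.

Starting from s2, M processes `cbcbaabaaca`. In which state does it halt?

s2 --c--> s2
s2 --b--> s2
s2 --c--> s2
s2 --b--> s2
s2 --a--> s1
s1 --a--> s0
s0 --b--> s0
s0 --a--> s3
s3 --a--> s0
s0 --c--> s0
s0 --a--> s3

s3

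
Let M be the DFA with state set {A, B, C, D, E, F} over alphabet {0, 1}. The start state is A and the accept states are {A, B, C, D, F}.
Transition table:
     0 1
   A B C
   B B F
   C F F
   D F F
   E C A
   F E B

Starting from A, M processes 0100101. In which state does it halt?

A

A --0--> B
B --1--> F
F --0--> E
E --0--> C
C --1--> F
F --0--> E
E --1--> A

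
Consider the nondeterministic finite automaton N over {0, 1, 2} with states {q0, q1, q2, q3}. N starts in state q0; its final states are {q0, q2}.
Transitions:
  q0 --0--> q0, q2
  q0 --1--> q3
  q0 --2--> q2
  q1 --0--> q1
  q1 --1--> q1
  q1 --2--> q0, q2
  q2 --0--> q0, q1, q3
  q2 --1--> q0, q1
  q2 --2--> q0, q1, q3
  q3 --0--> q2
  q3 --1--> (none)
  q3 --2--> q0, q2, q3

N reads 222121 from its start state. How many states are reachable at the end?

Start: {q0}
read 2: {q2}
read 2: {q0, q1, q3}
read 2: {q0, q2, q3}
read 1: {q0, q1, q3}
read 2: {q0, q2, q3}
read 1: {q0, q1, q3}
Final reachable set {q0, q1, q3} has 3 states.

3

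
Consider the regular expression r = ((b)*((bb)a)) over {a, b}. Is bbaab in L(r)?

No split of bbaab into u·v has (b)* matching u and ((bb)a) matching v.

no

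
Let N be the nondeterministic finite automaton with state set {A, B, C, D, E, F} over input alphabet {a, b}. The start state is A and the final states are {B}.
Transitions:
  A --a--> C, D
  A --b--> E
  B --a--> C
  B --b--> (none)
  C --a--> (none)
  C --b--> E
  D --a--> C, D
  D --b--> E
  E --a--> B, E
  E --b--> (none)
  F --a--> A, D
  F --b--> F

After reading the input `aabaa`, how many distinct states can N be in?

Start: {A}
read a: {C, D}
read a: {C, D}
read b: {E}
read a: {B, E}
read a: {B, C, E}
Final reachable set {B, C, E} has 3 states.

3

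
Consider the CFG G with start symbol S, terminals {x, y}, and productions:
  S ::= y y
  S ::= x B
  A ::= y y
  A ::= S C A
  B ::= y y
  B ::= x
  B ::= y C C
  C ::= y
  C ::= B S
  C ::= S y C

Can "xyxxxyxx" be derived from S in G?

no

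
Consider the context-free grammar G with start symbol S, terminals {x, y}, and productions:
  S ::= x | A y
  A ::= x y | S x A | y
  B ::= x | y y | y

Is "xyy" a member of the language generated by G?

yes

S ⇒ Ay ⇒ xyy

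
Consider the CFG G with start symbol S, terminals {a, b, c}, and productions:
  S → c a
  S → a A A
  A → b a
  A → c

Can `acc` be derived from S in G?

yes

S ⇒ aAA ⇒ acA ⇒ acc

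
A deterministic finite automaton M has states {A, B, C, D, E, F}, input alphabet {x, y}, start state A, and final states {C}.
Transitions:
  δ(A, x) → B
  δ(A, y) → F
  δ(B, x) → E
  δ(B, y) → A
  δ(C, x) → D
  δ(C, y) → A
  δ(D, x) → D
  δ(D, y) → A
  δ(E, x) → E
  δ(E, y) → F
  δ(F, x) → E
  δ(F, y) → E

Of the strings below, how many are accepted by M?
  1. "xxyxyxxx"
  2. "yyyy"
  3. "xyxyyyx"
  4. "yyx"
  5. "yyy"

0

"xxyxyxxx": rejected
"yyyy": rejected
"xyxyyyx": rejected
"yyx": rejected
"yyy": rejected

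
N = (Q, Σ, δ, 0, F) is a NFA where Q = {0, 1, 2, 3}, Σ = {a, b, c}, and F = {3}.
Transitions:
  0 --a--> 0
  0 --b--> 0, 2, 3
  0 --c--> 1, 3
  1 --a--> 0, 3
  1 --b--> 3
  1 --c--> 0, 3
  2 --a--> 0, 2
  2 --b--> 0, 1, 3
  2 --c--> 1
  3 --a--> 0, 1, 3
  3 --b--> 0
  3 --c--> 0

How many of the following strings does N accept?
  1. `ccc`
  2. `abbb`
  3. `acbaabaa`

`ccc`: accepted
`abbb`: accepted
`acbaabaa`: accepted

3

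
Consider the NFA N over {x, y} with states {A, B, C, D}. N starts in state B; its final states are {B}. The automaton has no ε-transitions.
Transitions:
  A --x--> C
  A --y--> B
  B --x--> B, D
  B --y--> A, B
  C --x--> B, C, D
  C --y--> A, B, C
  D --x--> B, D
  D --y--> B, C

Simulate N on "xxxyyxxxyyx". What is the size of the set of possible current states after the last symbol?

3

Start: {B}
read x: {B, D}
read x: {B, D}
read x: {B, D}
read y: {A, B, C}
read y: {A, B, C}
read x: {B, C, D}
read x: {B, C, D}
read x: {B, C, D}
read y: {A, B, C}
read y: {A, B, C}
read x: {B, C, D}
Final reachable set {B, C, D} has 3 states.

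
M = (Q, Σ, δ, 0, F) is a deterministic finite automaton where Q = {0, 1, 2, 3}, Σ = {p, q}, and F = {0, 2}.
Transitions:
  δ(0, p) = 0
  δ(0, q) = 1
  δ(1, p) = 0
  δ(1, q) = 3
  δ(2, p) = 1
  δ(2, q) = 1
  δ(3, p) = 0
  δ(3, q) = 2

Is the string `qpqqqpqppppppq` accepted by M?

0 --q--> 1
1 --p--> 0
0 --q--> 1
1 --q--> 3
3 --q--> 2
2 --p--> 1
1 --q--> 3
3 --p--> 0
0 --p--> 0
0 --p--> 0
0 --p--> 0
0 --p--> 0
0 --p--> 0
0 --q--> 1
End in state 1, which is not an accepting state.

rejected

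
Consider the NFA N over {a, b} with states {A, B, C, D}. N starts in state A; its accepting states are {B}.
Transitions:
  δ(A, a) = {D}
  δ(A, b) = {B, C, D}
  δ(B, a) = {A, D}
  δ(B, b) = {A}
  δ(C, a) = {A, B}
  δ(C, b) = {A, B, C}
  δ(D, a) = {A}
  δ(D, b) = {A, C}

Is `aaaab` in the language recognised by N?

Start: {A}
read a: {D}
read a: {A}
read a: {D}
read a: {A}
read b: {B, C, D}
Reachable ∩ accepting = {B} — nonempty.

accepted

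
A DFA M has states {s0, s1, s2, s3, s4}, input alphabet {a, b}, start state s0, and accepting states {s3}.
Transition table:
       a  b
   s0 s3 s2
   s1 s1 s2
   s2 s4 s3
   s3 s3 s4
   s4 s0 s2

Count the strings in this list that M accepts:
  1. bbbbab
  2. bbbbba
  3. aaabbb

2

bbbbab: rejected
bbbbba: accepted
aaabbb: accepted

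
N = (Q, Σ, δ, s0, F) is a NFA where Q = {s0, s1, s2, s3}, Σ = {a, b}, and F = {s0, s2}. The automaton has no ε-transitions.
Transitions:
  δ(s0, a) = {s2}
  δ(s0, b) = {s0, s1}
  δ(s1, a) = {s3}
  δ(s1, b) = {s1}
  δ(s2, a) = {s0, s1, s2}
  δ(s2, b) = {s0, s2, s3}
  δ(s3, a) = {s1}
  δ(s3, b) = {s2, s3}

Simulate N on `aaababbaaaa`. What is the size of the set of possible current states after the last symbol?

Start: {s0}
read a: {s2}
read a: {s0, s1, s2}
read a: {s0, s1, s2, s3}
read b: {s0, s1, s2, s3}
read a: {s0, s1, s2, s3}
read b: {s0, s1, s2, s3}
read b: {s0, s1, s2, s3}
read a: {s0, s1, s2, s3}
read a: {s0, s1, s2, s3}
read a: {s0, s1, s2, s3}
read a: {s0, s1, s2, s3}
Final reachable set {s0, s1, s2, s3} has 4 states.

4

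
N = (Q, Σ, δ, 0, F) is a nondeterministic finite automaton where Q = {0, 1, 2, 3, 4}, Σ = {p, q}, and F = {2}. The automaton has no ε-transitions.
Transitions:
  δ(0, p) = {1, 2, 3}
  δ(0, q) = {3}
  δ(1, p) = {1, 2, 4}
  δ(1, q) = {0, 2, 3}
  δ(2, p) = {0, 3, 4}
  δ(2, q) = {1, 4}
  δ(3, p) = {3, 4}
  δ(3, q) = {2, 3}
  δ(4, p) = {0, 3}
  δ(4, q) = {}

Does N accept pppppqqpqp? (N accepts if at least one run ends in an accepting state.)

Start: {0}
read p: {1, 2, 3}
read p: {0, 1, 2, 3, 4}
read p: {0, 1, 2, 3, 4}
read p: {0, 1, 2, 3, 4}
read p: {0, 1, 2, 3, 4}
read q: {0, 1, 2, 3, 4}
read q: {0, 1, 2, 3, 4}
read p: {0, 1, 2, 3, 4}
read q: {0, 1, 2, 3, 4}
read p: {0, 1, 2, 3, 4}
Reachable ∩ accepting = {2} — nonempty.

accepted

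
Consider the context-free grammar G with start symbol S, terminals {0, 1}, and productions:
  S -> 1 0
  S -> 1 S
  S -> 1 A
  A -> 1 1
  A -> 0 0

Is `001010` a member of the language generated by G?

no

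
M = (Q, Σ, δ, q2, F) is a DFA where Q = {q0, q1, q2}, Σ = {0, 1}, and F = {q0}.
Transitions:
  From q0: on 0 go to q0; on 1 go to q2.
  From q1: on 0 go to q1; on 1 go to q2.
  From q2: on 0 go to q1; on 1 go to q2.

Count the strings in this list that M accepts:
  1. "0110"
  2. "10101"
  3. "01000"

"0110": rejected
"10101": rejected
"01000": rejected

0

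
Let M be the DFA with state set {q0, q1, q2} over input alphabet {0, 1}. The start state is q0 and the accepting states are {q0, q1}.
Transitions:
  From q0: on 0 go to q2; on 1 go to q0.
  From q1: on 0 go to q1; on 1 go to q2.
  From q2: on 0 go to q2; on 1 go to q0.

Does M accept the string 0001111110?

rejected

q0 --0--> q2
q2 --0--> q2
q2 --0--> q2
q2 --1--> q0
q0 --1--> q0
q0 --1--> q0
q0 --1--> q0
q0 --1--> q0
q0 --1--> q0
q0 --0--> q2
End in state q2, which is not an accepting state.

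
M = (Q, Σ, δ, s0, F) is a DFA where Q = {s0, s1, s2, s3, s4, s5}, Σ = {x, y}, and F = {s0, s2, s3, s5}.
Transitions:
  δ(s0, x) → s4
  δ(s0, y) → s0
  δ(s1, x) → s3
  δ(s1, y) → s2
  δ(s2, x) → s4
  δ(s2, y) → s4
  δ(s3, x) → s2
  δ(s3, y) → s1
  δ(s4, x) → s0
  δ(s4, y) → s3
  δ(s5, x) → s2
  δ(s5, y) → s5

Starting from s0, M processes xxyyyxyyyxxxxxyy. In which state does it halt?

s1

s0 --x--> s4
s4 --x--> s0
s0 --y--> s0
s0 --y--> s0
s0 --y--> s0
s0 --x--> s4
s4 --y--> s3
s3 --y--> s1
s1 --y--> s2
s2 --x--> s4
s4 --x--> s0
s0 --x--> s4
s4 --x--> s0
s0 --x--> s4
s4 --y--> s3
s3 --y--> s1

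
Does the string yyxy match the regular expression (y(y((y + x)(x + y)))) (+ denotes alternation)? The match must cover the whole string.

Split as y·yxy: y matches y and (y((y+x)(x+y))) matches yxy.

yes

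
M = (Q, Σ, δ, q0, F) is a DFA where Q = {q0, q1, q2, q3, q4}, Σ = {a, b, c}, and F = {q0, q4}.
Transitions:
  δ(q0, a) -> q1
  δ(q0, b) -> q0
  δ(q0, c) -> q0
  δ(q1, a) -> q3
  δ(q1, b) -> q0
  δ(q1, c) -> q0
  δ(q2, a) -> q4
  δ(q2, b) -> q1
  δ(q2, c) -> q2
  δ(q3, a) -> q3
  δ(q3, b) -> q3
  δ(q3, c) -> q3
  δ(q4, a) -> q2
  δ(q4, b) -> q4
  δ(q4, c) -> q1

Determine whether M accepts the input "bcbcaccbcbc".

q0 --b--> q0
q0 --c--> q0
q0 --b--> q0
q0 --c--> q0
q0 --a--> q1
q1 --c--> q0
q0 --c--> q0
q0 --b--> q0
q0 --c--> q0
q0 --b--> q0
q0 --c--> q0
End in state q0, which is an accepting state.

accepted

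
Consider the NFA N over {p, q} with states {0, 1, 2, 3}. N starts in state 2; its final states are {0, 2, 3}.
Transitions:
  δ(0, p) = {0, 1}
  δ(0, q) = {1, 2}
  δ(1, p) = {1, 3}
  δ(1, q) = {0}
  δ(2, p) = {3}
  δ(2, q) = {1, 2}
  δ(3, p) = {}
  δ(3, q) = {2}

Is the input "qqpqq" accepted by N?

accepted

Start: {2}
read q: {1, 2}
read q: {0, 1, 2}
read p: {0, 1, 3}
read q: {0, 1, 2}
read q: {0, 1, 2}
Reachable ∩ accepting = {0, 2} — nonempty.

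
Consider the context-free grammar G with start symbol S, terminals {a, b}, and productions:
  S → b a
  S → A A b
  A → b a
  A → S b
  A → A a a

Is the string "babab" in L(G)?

yes

S ⇒ AAb ⇒ baAb ⇒ babab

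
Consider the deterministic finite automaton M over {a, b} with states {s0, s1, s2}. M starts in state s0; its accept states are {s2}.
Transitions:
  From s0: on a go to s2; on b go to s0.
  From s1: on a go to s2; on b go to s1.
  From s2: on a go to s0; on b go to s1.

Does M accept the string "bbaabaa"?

rejected

s0 --b--> s0
s0 --b--> s0
s0 --a--> s2
s2 --a--> s0
s0 --b--> s0
s0 --a--> s2
s2 --a--> s0
End in state s0, which is not an accepting state.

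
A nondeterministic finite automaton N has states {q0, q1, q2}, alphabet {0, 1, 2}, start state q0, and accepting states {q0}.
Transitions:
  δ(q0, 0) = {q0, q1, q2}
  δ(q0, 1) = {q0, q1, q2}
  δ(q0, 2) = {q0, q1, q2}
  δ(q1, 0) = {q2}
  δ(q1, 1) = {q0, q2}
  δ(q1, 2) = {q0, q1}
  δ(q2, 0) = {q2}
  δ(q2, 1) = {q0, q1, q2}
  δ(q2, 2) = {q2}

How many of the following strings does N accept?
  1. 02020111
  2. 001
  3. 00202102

3

02020111: accepted
001: accepted
00202102: accepted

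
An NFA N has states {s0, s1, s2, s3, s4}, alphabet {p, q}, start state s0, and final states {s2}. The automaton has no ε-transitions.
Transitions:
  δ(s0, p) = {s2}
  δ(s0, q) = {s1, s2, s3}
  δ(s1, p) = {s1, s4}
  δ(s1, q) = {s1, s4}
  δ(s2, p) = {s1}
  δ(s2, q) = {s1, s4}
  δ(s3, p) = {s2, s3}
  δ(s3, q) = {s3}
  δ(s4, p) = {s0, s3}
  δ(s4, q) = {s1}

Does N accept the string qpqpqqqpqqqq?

Start: {s0}
read q: {s1, s2, s3}
read p: {s1, s2, s3, s4}
read q: {s1, s3, s4}
read p: {s0, s1, s2, s3, s4}
read q: {s1, s2, s3, s4}
read q: {s1, s3, s4}
read q: {s1, s3, s4}
read p: {s0, s1, s2, s3, s4}
read q: {s1, s2, s3, s4}
read q: {s1, s3, s4}
read q: {s1, s3, s4}
read q: {s1, s3, s4}
Reachable ∩ accepting = {} — empty.

rejected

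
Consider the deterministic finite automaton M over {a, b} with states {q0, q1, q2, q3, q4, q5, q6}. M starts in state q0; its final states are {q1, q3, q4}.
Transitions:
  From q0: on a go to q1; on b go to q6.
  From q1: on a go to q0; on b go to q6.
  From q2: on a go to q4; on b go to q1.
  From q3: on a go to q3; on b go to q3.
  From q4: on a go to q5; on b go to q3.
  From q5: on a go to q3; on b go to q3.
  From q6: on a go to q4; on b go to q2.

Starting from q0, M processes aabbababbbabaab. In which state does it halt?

q0 --a--> q1
q1 --a--> q0
q0 --b--> q6
q6 --b--> q2
q2 --a--> q4
q4 --b--> q3
q3 --a--> q3
q3 --b--> q3
q3 --b--> q3
q3 --b--> q3
q3 --a--> q3
q3 --b--> q3
q3 --a--> q3
q3 --a--> q3
q3 --b--> q3

q3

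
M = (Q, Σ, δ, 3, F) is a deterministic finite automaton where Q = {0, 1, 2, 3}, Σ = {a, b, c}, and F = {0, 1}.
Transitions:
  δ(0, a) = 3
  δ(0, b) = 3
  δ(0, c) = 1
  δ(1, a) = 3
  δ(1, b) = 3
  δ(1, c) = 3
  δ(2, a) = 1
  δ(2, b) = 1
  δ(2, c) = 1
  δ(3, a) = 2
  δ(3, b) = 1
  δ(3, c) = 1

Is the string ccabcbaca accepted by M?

rejected

3 --c--> 1
1 --c--> 3
3 --a--> 2
2 --b--> 1
1 --c--> 3
3 --b--> 1
1 --a--> 3
3 --c--> 1
1 --a--> 3
End in state 3, which is not an accepting state.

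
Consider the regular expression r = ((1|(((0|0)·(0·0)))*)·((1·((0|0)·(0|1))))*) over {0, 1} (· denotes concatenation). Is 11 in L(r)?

no

No split of 11 into u·v has (1|(((0|0)·(0·0)))*) matching u and ((1·((0|0)·(0|1))))* matching v.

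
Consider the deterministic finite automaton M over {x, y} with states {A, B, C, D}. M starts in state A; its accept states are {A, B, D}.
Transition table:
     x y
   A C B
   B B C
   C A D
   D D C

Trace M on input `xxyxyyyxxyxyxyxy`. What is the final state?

C

A --x--> C
C --x--> A
A --y--> B
B --x--> B
B --y--> C
C --y--> D
D --y--> C
C --x--> A
A --x--> C
C --y--> D
D --x--> D
D --y--> C
C --x--> A
A --y--> B
B --x--> B
B --y--> C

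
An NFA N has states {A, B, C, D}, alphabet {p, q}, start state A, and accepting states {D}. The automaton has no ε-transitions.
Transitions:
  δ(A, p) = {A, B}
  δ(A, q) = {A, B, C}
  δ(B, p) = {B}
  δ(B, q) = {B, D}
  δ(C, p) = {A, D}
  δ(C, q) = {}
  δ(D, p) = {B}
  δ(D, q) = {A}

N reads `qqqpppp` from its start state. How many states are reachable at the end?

2

Start: {A}
read q: {A, B, C}
read q: {A, B, C, D}
read q: {A, B, C, D}
read p: {A, B, D}
read p: {A, B}
read p: {A, B}
read p: {A, B}
Final reachable set {A, B} has 2 states.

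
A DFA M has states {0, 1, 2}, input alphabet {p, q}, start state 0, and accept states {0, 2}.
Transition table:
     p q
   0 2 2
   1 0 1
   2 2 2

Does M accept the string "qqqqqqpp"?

0 --q--> 2
2 --q--> 2
2 --q--> 2
2 --q--> 2
2 --q--> 2
2 --q--> 2
2 --p--> 2
2 --p--> 2
End in state 2, which is an accepting state.

accepted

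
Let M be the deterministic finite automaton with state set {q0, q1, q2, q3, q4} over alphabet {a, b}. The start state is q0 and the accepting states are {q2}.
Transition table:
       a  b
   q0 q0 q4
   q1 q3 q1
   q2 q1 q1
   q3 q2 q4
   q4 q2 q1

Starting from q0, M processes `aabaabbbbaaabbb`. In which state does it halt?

q0 --a--> q0
q0 --a--> q0
q0 --b--> q4
q4 --a--> q2
q2 --a--> q1
q1 --b--> q1
q1 --b--> q1
q1 --b--> q1
q1 --b--> q1
q1 --a--> q3
q3 --a--> q2
q2 --a--> q1
q1 --b--> q1
q1 --b--> q1
q1 --b--> q1

q1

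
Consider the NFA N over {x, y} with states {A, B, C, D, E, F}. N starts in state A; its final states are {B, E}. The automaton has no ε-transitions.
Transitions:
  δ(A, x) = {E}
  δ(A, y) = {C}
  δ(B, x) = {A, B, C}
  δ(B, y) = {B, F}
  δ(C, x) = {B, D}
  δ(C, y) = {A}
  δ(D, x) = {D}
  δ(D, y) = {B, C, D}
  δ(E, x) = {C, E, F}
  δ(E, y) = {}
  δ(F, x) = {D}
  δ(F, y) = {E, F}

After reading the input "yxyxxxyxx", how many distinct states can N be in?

Start: {A}
read y: {C}
read x: {B, D}
read y: {B, C, D, F}
read x: {A, B, C, D}
read x: {A, B, C, D, E}
read x: {A, B, C, D, E, F}
read y: {A, B, C, D, E, F}
read x: {A, B, C, D, E, F}
read x: {A, B, C, D, E, F}
Final reachable set {A, B, C, D, E, F} has 6 states.

6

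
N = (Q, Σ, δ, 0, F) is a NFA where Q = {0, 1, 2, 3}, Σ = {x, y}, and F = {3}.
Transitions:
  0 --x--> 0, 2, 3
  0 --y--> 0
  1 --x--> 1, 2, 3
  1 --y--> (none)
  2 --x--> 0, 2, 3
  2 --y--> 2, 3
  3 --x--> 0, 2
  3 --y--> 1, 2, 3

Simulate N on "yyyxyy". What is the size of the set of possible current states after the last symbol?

4

Start: {0}
read y: {0}
read y: {0}
read y: {0}
read x: {0, 2, 3}
read y: {0, 1, 2, 3}
read y: {0, 1, 2, 3}
Final reachable set {0, 1, 2, 3} has 4 states.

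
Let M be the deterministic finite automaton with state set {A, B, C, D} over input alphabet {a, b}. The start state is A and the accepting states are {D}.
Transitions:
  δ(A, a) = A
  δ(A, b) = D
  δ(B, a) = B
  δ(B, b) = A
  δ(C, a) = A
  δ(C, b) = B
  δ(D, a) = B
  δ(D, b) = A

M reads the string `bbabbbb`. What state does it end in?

A

A --b--> D
D --b--> A
A --a--> A
A --b--> D
D --b--> A
A --b--> D
D --b--> A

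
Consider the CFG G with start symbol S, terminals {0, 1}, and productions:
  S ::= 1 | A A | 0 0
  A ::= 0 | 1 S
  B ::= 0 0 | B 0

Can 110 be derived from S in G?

yes

S ⇒ AA ⇒ 1SA ⇒ 11A ⇒ 110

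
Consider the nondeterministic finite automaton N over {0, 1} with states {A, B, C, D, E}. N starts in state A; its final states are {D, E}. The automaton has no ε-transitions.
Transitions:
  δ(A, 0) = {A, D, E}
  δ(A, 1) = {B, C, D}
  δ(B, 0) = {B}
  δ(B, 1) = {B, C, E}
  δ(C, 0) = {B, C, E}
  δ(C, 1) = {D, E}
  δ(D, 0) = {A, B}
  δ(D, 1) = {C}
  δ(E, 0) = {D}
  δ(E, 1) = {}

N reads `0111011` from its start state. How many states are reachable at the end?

4

Start: {A}
read 0: {A, D, E}
read 1: {B, C, D}
read 1: {B, C, D, E}
read 1: {B, C, D, E}
read 0: {A, B, C, D, E}
read 1: {B, C, D, E}
read 1: {B, C, D, E}
Final reachable set {B, C, D, E} has 4 states.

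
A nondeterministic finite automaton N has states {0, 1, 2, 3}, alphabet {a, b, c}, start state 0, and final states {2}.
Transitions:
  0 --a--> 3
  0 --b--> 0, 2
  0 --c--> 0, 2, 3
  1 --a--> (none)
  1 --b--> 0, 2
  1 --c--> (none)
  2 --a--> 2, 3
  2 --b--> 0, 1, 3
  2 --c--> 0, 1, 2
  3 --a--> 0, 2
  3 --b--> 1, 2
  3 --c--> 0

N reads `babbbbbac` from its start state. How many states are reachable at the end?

Start: {0}
read b: {0, 2}
read a: {2, 3}
read b: {0, 1, 2, 3}
read b: {0, 1, 2, 3}
read b: {0, 1, 2, 3}
read b: {0, 1, 2, 3}
read b: {0, 1, 2, 3}
read a: {0, 2, 3}
read c: {0, 1, 2, 3}
Final reachable set {0, 1, 2, 3} has 4 states.

4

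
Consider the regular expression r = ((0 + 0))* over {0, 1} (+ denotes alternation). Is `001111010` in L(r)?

no

001111010 cannot be split into zero or more pieces each matching (0+0).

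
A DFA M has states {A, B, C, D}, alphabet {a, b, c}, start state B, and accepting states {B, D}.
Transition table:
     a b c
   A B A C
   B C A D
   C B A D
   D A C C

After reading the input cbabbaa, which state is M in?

B --c--> D
D --b--> C
C --a--> B
B --b--> A
A --b--> A
A --a--> B
B --a--> C

C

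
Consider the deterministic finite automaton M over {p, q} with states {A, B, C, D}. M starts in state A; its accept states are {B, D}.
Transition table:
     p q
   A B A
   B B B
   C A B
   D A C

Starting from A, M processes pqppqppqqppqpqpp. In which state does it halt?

B

A --p--> B
B --q--> B
B --p--> B
B --p--> B
B --q--> B
B --p--> B
B --p--> B
B --q--> B
B --q--> B
B --p--> B
B --p--> B
B --q--> B
B --p--> B
B --q--> B
B --p--> B
B --p--> B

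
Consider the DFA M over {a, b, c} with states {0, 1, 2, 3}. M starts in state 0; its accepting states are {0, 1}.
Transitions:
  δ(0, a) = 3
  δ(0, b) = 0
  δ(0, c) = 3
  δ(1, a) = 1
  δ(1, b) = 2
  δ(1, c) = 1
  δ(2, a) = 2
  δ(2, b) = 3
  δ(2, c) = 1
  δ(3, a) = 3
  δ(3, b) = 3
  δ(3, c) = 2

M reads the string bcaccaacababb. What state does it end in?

0 --b--> 0
0 --c--> 3
3 --a--> 3
3 --c--> 2
2 --c--> 1
1 --a--> 1
1 --a--> 1
1 --c--> 1
1 --a--> 1
1 --b--> 2
2 --a--> 2
2 --b--> 3
3 --b--> 3

3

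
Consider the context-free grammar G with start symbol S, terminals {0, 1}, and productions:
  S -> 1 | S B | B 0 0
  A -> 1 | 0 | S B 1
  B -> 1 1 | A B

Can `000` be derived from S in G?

no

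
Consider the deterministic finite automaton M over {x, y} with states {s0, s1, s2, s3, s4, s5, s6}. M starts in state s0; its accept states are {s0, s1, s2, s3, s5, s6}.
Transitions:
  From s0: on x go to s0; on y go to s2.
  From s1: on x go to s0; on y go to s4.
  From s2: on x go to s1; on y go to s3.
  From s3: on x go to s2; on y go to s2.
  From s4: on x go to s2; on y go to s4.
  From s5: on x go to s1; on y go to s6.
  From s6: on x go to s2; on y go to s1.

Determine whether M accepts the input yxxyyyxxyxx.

s0 --y--> s2
s2 --x--> s1
s1 --x--> s0
s0 --y--> s2
s2 --y--> s3
s3 --y--> s2
s2 --x--> s1
s1 --x--> s0
s0 --y--> s2
s2 --x--> s1
s1 --x--> s0
End in state s0, which is an accepting state.

accepted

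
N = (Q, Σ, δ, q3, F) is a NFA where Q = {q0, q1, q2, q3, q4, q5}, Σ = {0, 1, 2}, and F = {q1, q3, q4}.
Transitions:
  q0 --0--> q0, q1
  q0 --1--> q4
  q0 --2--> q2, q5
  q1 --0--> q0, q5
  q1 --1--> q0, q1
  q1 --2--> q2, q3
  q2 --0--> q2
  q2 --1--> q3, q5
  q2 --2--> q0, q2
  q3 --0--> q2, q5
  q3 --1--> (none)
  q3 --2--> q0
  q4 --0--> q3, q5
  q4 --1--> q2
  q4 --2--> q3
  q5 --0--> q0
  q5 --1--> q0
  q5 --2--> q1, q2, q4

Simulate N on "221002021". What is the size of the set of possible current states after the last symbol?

6

Start: {q3}
read 2: {q0}
read 2: {q2, q5}
read 1: {q0, q3, q5}
read 0: {q0, q1, q2, q5}
read 0: {q0, q1, q2, q5}
read 2: {q0, q1, q2, q3, q4, q5}
read 0: {q0, q1, q2, q3, q5}
read 2: {q0, q1, q2, q3, q4, q5}
read 1: {q0, q1, q2, q3, q4, q5}
Final reachable set {q0, q1, q2, q3, q4, q5} has 6 states.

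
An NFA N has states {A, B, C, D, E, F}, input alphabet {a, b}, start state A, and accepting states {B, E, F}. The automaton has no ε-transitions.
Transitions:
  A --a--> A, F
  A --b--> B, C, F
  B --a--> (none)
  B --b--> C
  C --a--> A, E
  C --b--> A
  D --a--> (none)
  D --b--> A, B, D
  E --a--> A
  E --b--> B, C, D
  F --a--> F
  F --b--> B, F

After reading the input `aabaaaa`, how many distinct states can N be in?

Start: {A}
read a: {A, F}
read a: {A, F}
read b: {B, C, F}
read a: {A, E, F}
read a: {A, F}
read a: {A, F}
read a: {A, F}
Final reachable set {A, F} has 2 states.

2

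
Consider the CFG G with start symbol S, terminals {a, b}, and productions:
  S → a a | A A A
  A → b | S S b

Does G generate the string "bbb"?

yes

S ⇒ AAA ⇒ bAA ⇒ bbA ⇒ bbb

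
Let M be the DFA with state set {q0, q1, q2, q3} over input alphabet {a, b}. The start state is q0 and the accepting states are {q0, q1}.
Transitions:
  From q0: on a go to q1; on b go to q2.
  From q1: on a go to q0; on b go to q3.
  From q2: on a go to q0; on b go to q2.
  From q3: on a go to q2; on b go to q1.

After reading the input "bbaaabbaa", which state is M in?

q1

q0 --b--> q2
q2 --b--> q2
q2 --a--> q0
q0 --a--> q1
q1 --a--> q0
q0 --b--> q2
q2 --b--> q2
q2 --a--> q0
q0 --a--> q1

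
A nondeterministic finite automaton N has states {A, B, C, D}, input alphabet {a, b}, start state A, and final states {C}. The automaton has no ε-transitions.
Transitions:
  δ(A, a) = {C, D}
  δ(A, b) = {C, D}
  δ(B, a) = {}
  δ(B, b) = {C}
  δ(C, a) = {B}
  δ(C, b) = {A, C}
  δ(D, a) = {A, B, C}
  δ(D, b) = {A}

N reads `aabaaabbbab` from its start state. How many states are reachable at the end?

Start: {A}
read a: {C, D}
read a: {A, B, C}
read b: {A, C, D}
read a: {A, B, C, D}
read a: {A, B, C, D}
read a: {A, B, C, D}
read b: {A, C, D}
read b: {A, C, D}
read b: {A, C, D}
read a: {A, B, C, D}
read b: {A, C, D}
Final reachable set {A, C, D} has 3 states.

3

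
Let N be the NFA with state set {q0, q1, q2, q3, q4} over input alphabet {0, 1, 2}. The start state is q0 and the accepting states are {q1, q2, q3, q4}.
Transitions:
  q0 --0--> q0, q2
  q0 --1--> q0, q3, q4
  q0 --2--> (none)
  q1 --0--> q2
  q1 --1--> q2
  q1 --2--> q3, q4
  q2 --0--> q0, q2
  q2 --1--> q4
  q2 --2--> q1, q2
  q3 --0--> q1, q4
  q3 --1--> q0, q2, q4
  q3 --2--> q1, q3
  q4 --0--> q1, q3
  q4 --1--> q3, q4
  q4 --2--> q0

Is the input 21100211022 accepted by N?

rejected

Start: {q0}
read 2: {}
The reachable set is empty and stays empty for the remaining 10 symbols.
Reachable ∩ accepting = {} — empty.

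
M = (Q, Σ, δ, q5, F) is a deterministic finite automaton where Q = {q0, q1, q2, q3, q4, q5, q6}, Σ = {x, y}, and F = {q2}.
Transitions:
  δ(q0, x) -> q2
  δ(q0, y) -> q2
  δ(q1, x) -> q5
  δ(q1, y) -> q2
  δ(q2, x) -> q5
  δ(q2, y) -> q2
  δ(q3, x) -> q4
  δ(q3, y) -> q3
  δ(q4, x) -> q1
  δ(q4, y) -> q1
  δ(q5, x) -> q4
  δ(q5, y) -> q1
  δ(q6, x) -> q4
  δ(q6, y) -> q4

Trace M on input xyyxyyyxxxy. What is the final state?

q5 --x--> q4
q4 --y--> q1
q1 --y--> q2
q2 --x--> q5
q5 --y--> q1
q1 --y--> q2
q2 --y--> q2
q2 --x--> q5
q5 --x--> q4
q4 --x--> q1
q1 --y--> q2

q2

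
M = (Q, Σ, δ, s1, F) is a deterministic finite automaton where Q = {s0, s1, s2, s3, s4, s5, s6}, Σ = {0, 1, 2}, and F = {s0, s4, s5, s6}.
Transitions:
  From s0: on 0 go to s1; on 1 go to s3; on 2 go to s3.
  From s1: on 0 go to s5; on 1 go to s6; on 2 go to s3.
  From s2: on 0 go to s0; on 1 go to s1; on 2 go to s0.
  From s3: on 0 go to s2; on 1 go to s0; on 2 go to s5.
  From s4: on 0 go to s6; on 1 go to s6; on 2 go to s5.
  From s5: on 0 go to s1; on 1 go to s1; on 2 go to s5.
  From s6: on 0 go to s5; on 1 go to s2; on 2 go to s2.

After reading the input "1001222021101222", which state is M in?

s3

s1 --1--> s6
s6 --0--> s5
s5 --0--> s1
s1 --1--> s6
s6 --2--> s2
s2 --2--> s0
s0 --2--> s3
s3 --0--> s2
s2 --2--> s0
s0 --1--> s3
s3 --1--> s0
s0 --0--> s1
s1 --1--> s6
s6 --2--> s2
s2 --2--> s0
s0 --2--> s3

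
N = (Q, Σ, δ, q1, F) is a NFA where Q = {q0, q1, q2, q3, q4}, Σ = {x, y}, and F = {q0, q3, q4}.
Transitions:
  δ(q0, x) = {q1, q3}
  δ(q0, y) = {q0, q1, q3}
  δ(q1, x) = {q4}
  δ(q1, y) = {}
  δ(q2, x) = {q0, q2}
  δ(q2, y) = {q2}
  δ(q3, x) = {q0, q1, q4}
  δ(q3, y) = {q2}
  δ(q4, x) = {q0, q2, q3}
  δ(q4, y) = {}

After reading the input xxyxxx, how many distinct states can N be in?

5

Start: {q1}
read x: {q4}
read x: {q0, q2, q3}
read y: {q0, q1, q2, q3}
read x: {q0, q1, q2, q3, q4}
read x: {q0, q1, q2, q3, q4}
read x: {q0, q1, q2, q3, q4}
Final reachable set {q0, q1, q2, q3, q4} has 5 states.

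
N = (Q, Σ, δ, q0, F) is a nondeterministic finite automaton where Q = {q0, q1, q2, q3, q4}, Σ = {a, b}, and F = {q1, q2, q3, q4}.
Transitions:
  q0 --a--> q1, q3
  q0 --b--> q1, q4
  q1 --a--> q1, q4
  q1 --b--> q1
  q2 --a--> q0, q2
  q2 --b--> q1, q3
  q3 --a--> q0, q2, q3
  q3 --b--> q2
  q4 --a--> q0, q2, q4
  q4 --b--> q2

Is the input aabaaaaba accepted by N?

Start: {q0}
read a: {q1, q3}
read a: {q0, q1, q2, q3, q4}
read b: {q1, q2, q3, q4}
read a: {q0, q1, q2, q3, q4}
read a: {q0, q1, q2, q3, q4}
read a: {q0, q1, q2, q3, q4}
read a: {q0, q1, q2, q3, q4}
read b: {q1, q2, q3, q4}
read a: {q0, q1, q2, q3, q4}
Reachable ∩ accepting = {q1, q2, q3, q4} — nonempty.

accepted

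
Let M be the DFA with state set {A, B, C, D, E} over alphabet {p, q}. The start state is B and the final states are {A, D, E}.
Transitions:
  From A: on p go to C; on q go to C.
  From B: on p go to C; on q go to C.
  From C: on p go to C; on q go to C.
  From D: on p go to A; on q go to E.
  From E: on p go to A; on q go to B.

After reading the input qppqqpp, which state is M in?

B --q--> C
C --p--> C
C --p--> C
C --q--> C
C --q--> C
C --p--> C
C --p--> C

C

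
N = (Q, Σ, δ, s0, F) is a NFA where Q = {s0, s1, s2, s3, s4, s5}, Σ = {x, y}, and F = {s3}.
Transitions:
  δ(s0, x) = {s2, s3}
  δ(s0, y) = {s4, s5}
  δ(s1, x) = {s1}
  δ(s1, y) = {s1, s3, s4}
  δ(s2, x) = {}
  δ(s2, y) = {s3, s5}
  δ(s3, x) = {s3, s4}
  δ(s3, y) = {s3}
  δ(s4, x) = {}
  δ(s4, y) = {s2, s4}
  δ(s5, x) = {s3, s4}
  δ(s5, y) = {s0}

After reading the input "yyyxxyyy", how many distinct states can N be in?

Start: {s0}
read y: {s4, s5}
read y: {s0, s2, s4}
read y: {s2, s3, s4, s5}
read x: {s3, s4}
read x: {s3, s4}
read y: {s2, s3, s4}
read y: {s2, s3, s4, s5}
read y: {s0, s2, s3, s4, s5}
Final reachable set {s0, s2, s3, s4, s5} has 5 states.

5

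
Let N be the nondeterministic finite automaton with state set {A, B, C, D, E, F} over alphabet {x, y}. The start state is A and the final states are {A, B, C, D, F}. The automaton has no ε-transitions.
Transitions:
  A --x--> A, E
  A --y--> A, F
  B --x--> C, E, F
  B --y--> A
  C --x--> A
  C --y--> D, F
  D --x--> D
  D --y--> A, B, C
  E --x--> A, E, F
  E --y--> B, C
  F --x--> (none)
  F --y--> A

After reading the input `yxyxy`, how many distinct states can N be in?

Start: {A}
read y: {A, F}
read x: {A, E}
read y: {A, B, C, F}
read x: {A, C, E, F}
read y: {A, B, C, D, F}
Final reachable set {A, B, C, D, F} has 5 states.

5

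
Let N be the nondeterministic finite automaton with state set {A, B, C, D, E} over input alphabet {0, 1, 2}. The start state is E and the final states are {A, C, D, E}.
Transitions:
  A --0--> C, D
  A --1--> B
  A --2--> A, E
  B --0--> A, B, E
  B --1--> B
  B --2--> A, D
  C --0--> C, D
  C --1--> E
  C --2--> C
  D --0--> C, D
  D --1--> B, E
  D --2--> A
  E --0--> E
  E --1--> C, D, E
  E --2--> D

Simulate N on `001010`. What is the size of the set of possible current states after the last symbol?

5

Start: {E}
read 0: {E}
read 0: {E}
read 1: {C, D, E}
read 0: {C, D, E}
read 1: {B, C, D, E}
read 0: {A, B, C, D, E}
Final reachable set {A, B, C, D, E} has 5 states.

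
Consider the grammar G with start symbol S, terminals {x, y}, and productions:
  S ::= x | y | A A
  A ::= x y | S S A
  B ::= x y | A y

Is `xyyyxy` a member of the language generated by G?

yes

S ⇒ AA ⇒ xyA ⇒ xySSA ⇒ xyySA ⇒ xyyyA ⇒ xyyyxy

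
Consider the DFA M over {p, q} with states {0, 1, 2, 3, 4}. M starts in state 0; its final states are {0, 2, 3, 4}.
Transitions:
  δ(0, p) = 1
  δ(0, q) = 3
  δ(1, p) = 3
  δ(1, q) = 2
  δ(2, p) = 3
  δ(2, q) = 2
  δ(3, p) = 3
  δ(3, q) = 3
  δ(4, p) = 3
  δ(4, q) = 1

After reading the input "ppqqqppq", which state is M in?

3

0 --p--> 1
1 --p--> 3
3 --q--> 3
3 --q--> 3
3 --q--> 3
3 --p--> 3
3 --p--> 3
3 --q--> 3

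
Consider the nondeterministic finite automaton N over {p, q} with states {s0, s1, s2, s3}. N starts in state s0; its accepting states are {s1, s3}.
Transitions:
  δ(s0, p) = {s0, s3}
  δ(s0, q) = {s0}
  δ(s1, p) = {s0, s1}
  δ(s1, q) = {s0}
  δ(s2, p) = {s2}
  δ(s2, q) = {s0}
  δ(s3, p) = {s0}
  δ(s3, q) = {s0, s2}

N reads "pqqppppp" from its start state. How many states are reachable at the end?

2

Start: {s0}
read p: {s0, s3}
read q: {s0, s2}
read q: {s0}
read p: {s0, s3}
read p: {s0, s3}
read p: {s0, s3}
read p: {s0, s3}
read p: {s0, s3}
Final reachable set {s0, s3} has 2 states.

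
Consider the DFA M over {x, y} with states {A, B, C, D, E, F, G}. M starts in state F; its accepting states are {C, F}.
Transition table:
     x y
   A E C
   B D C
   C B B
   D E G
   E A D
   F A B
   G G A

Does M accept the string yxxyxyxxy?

F --y--> B
B --x--> D
D --x--> E
E --y--> D
D --x--> E
E --y--> D
D --x--> E
E --x--> A
A --y--> C
End in state C, which is an accepting state.

accepted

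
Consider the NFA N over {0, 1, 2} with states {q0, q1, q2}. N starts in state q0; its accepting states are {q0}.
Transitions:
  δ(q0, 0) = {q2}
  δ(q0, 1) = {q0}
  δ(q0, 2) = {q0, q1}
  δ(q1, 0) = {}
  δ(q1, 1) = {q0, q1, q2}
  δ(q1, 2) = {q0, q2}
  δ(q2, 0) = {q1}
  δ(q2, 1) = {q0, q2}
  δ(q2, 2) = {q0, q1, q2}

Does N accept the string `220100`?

rejected

Start: {q0}
read 2: {q0, q1}
read 2: {q0, q1, q2}
read 0: {q1, q2}
read 1: {q0, q1, q2}
read 0: {q1, q2}
read 0: {q1}
Reachable ∩ accepting = {} — empty.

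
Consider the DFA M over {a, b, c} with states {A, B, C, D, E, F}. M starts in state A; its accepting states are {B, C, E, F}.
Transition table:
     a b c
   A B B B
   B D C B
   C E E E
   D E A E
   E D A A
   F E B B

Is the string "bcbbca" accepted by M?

accepted

A --b--> B
B --c--> B
B --b--> C
C --b--> E
E --c--> A
A --a--> B
End in state B, which is an accepting state.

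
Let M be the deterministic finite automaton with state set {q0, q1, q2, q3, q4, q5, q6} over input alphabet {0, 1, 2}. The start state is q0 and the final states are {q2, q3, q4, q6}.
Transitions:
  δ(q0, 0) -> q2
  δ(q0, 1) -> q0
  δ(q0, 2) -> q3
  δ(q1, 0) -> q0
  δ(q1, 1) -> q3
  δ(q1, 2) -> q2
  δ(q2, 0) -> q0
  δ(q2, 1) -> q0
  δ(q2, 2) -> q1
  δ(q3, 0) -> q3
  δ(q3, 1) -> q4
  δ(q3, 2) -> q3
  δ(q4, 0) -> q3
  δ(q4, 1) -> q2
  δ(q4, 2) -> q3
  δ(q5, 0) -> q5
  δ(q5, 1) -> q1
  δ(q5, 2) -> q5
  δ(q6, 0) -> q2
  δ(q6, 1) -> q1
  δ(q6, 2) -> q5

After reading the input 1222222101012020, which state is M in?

q3

q0 --1--> q0
q0 --2--> q3
q3 --2--> q3
q3 --2--> q3
q3 --2--> q3
q3 --2--> q3
q3 --2--> q3
q3 --1--> q4
q4 --0--> q3
q3 --1--> q4
q4 --0--> q3
q3 --1--> q4
q4 --2--> q3
q3 --0--> q3
q3 --2--> q3
q3 --0--> q3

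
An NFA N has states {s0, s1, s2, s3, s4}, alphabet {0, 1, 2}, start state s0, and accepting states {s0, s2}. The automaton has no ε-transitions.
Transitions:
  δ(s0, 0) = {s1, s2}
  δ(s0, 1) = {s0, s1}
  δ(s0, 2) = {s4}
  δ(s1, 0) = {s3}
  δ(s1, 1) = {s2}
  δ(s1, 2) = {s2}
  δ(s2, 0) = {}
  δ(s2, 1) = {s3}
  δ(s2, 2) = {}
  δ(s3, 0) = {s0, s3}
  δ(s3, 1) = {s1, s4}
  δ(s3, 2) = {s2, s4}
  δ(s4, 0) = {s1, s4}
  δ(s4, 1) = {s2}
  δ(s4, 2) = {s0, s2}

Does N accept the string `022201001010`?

rejected

Start: {s0}
read 0: {s1, s2}
read 2: {s2}
read 2: {}
The reachable set is empty and stays empty for the remaining 9 symbols.
Reachable ∩ accepting = {} — empty.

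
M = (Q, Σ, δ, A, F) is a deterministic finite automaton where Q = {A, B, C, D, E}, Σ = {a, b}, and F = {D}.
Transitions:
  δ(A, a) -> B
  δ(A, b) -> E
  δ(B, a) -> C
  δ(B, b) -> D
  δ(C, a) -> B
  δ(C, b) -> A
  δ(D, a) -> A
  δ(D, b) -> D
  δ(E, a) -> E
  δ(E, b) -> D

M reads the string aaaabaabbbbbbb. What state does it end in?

A --a--> B
B --a--> C
C --a--> B
B --a--> C
C --b--> A
A --a--> B
B --a--> C
C --b--> A
A --b--> E
E --b--> D
D --b--> D
D --b--> D
D --b--> D
D --b--> D

D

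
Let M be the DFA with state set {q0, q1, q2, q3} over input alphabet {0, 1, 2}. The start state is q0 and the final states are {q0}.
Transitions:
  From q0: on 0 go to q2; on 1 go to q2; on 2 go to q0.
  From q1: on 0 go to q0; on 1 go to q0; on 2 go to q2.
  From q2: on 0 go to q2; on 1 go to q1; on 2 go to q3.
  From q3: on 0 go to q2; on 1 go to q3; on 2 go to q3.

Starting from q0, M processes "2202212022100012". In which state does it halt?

q2

q0 --2--> q0
q0 --2--> q0
q0 --0--> q2
q2 --2--> q3
q3 --2--> q3
q3 --1--> q3
q3 --2--> q3
q3 --0--> q2
q2 --2--> q3
q3 --2--> q3
q3 --1--> q3
q3 --0--> q2
q2 --0--> q2
q2 --0--> q2
q2 --1--> q1
q1 --2--> q2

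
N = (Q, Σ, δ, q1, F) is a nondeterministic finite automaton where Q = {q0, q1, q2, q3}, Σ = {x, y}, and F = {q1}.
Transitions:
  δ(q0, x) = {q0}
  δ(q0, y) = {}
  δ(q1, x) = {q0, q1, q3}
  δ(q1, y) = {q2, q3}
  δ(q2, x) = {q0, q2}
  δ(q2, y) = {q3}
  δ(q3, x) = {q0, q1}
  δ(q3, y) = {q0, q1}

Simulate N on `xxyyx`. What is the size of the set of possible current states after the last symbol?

Start: {q1}
read x: {q0, q1, q3}
read x: {q0, q1, q3}
read y: {q0, q1, q2, q3}
read y: {q0, q1, q2, q3}
read x: {q0, q1, q2, q3}
Final reachable set {q0, q1, q2, q3} has 4 states.

4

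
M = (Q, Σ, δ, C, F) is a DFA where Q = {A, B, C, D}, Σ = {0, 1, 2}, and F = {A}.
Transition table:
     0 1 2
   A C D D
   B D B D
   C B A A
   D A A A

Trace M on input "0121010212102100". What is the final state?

B

C --0--> B
B --1--> B
B --2--> D
D --1--> A
A --0--> C
C --1--> A
A --0--> C
C --2--> A
A --1--> D
D --2--> A
A --1--> D
D --0--> A
A --2--> D
D --1--> A
A --0--> C
C --0--> B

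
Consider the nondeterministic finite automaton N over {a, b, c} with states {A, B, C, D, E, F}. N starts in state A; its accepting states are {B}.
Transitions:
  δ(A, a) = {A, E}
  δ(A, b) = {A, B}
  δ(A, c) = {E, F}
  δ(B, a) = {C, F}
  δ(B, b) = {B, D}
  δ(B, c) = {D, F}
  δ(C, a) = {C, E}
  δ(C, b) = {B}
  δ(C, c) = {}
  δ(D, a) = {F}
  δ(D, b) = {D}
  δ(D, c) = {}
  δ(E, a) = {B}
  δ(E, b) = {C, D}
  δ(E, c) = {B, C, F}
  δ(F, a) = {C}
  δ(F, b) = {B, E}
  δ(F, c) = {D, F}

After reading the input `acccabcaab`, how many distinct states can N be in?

Start: {A}
read a: {A, E}
read c: {B, C, E, F}
read c: {B, C, D, F}
read c: {D, F}
read a: {C, F}
read b: {B, E}
read c: {B, C, D, F}
read a: {C, E, F}
read a: {B, C, E}
read b: {B, C, D}
Final reachable set {B, C, D} has 3 states.

3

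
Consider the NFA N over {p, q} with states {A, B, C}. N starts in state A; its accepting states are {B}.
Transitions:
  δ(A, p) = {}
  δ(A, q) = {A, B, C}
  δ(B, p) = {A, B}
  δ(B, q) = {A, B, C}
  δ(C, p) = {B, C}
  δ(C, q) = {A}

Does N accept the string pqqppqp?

rejected

Start: {A}
read p: {}
The reachable set is empty and stays empty for the remaining 6 symbols.
Reachable ∩ accepting = {} — empty.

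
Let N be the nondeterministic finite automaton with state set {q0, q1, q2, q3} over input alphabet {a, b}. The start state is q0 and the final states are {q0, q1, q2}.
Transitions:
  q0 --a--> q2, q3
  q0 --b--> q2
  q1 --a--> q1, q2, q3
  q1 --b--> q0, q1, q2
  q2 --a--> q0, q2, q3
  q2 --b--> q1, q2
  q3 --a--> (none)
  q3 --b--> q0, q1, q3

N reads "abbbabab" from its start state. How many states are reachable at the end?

Start: {q0}
read a: {q2, q3}
read b: {q0, q1, q2, q3}
read b: {q0, q1, q2, q3}
read b: {q0, q1, q2, q3}
read a: {q0, q1, q2, q3}
read b: {q0, q1, q2, q3}
read a: {q0, q1, q2, q3}
read b: {q0, q1, q2, q3}
Final reachable set {q0, q1, q2, q3} has 4 states.

4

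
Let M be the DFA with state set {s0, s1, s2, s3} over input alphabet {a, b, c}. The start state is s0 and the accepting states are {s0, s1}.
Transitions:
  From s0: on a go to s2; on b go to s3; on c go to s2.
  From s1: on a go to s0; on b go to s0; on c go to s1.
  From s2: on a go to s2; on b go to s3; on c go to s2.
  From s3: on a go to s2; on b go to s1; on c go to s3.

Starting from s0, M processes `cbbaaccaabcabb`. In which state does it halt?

s0 --c--> s2
s2 --b--> s3
s3 --b--> s1
s1 --a--> s0
s0 --a--> s2
s2 --c--> s2
s2 --c--> s2
s2 --a--> s2
s2 --a--> s2
s2 --b--> s3
s3 --c--> s3
s3 --a--> s2
s2 --b--> s3
s3 --b--> s1

s1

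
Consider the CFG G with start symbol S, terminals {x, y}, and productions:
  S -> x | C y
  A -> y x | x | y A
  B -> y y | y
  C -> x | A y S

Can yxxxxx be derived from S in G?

no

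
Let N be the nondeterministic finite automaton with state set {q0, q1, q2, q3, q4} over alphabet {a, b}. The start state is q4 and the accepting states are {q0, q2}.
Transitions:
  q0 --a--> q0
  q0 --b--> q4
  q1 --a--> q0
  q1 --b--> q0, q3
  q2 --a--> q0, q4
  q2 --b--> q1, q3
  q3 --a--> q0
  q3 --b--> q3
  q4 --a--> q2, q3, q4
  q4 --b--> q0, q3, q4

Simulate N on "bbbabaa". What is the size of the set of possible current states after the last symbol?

4

Start: {q4}
read b: {q0, q3, q4}
read b: {q0, q3, q4}
read b: {q0, q3, q4}
read a: {q0, q2, q3, q4}
read b: {q0, q1, q3, q4}
read a: {q0, q2, q3, q4}
read a: {q0, q2, q3, q4}
Final reachable set {q0, q2, q3, q4} has 4 states.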